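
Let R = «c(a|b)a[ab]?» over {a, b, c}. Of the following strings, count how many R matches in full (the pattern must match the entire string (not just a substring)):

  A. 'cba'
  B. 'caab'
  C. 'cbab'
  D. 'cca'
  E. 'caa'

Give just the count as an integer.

4

A → match
B → match
C → match
D → no match
E → match
Total matched: 4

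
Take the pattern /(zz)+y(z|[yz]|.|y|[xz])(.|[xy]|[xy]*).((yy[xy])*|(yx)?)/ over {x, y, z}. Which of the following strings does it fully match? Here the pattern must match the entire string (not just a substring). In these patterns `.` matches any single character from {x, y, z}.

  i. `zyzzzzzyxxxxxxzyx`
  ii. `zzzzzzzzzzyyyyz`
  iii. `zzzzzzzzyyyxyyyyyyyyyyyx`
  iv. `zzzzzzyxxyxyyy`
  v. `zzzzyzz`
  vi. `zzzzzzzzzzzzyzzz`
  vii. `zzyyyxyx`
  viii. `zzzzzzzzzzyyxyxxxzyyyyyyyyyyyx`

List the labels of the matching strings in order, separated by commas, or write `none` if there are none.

ii, iii, iv, v, vi, vii, viii

i → no match — must start with `zz`
ii → match
iii → match
iv → match
v → match
vi → match
vii → match
viii → match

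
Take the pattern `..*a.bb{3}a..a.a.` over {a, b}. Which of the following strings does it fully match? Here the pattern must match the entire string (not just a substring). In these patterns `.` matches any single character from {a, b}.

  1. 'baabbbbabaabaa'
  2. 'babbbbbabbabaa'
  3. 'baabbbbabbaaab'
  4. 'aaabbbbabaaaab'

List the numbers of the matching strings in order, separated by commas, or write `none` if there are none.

1 → match
2 → match
3 → match
4 → match

1, 2, 3, 4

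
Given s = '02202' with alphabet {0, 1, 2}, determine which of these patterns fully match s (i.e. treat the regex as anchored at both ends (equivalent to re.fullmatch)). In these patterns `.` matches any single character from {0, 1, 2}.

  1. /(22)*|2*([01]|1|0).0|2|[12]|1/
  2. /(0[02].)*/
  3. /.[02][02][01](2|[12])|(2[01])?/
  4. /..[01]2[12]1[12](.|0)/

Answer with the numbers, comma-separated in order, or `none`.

3

1 → no match
2 → no match
3 → match
4 → no match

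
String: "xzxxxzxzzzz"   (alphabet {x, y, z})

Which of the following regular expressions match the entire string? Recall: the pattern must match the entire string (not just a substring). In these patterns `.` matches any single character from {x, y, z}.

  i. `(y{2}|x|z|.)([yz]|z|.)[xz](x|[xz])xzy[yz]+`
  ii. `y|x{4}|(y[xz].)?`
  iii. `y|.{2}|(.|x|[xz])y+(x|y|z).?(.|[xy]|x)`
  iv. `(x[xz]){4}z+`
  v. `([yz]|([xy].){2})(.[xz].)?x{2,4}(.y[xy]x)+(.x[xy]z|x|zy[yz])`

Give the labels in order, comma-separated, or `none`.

i → no match
ii → no match
iii → no match
iv → match
v → no match

iv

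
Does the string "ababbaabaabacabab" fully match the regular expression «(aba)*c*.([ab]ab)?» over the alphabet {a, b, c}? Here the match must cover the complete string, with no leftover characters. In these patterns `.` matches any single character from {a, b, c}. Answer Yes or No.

No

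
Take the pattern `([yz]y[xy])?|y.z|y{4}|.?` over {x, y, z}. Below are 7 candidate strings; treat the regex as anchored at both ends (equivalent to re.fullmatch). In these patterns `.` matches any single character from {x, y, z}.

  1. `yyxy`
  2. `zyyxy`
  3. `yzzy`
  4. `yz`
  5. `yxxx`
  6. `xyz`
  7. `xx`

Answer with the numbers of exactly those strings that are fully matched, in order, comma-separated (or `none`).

none

1 → no match
2 → no match
3 → no match
4 → no match
5 → no match
6 → no match
7 → no match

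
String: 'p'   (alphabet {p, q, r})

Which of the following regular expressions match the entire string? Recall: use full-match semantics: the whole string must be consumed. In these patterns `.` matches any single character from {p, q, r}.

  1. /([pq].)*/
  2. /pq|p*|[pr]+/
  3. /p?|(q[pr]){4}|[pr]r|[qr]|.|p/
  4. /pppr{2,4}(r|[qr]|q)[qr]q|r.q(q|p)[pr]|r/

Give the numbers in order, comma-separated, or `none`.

2, 3

1 → no match
2 → match
3 → match
4 → no match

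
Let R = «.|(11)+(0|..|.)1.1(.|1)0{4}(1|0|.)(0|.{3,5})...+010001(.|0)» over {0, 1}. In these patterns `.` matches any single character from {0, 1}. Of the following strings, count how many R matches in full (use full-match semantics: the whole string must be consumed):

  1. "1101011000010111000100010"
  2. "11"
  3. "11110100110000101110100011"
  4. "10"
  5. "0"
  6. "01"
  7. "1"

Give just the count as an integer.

1 → match
2 → no match
3 → no match
4 → no match
5 → match
6 → no match
7 → match
Total matched: 3

3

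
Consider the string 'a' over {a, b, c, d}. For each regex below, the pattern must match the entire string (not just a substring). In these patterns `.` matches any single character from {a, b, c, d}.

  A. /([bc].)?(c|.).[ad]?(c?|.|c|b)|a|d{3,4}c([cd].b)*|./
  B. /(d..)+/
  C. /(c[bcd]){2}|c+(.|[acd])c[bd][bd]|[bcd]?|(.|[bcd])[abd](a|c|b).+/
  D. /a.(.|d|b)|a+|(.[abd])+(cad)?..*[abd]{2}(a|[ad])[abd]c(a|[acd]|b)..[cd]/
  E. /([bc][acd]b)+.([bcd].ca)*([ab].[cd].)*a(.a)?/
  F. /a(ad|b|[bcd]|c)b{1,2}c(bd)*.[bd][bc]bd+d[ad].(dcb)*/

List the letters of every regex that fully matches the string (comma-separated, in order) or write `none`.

A → match
B → no match — must start with 'd'
C → no match
D → match
E → no match
F → no match

A, D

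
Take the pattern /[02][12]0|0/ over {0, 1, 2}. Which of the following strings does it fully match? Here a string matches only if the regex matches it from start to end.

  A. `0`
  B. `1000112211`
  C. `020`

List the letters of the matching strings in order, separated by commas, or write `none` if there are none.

A, C

A → match
B → no match — must end with `0`
C → match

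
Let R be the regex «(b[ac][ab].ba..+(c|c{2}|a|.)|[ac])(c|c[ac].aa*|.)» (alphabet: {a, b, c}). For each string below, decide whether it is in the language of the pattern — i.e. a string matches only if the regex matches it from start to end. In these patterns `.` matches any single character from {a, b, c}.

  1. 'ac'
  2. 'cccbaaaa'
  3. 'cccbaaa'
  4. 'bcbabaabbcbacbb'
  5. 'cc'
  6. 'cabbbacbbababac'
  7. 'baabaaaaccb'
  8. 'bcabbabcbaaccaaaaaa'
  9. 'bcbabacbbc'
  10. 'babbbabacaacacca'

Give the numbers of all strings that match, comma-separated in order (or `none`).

1 → match
2 → match
3 → match
4 → match
5 → match
6 → no match
7 → no match
8 → match
9 → match
10 → match

1, 2, 3, 4, 5, 8, 9, 10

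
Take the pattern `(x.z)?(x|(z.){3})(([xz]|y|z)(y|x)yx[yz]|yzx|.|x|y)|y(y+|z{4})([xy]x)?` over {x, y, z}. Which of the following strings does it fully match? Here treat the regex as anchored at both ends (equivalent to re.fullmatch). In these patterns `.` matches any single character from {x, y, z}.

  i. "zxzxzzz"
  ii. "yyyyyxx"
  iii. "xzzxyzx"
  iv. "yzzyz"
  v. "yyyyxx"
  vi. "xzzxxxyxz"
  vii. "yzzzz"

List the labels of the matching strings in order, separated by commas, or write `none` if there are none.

i, ii, iii, v, vi, vii

i → match
ii → match
iii → match
iv → no match
v → match
vi → match
vii → match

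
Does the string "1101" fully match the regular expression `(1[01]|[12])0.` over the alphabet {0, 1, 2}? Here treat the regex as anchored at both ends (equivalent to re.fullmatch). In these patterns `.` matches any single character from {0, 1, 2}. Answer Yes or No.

Yes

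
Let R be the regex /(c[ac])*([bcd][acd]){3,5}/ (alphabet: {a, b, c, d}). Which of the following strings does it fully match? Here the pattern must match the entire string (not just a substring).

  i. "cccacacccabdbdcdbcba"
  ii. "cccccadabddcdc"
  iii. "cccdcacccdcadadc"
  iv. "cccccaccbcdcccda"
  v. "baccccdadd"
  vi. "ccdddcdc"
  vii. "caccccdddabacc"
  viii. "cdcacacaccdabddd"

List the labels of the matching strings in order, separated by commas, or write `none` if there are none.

i → match
ii → match
iii → no match
iv → match
v → match
vi → match
vii → match
viii → no match

i, ii, iv, v, vi, vii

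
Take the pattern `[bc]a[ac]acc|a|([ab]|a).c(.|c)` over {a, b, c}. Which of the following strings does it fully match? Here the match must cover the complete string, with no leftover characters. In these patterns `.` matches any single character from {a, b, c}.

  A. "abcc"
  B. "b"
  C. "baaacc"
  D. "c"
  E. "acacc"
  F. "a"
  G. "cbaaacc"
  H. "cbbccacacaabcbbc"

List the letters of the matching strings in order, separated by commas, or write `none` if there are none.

A → match
B → no match
C → match
D → no match
E → no match
F → match
G → no match
H → no match

A, C, F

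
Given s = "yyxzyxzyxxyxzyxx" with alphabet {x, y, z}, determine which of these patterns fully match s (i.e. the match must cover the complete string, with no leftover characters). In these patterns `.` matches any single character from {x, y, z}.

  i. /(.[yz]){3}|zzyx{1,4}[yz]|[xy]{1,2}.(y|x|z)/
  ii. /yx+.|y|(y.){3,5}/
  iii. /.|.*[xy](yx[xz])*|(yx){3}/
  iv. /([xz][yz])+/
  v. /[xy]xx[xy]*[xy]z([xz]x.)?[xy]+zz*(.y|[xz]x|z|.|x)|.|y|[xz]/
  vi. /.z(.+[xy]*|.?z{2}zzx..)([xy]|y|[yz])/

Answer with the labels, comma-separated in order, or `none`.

iii

i → no match
ii → no match
iii → match
iv → no match
v → no match
vi → no match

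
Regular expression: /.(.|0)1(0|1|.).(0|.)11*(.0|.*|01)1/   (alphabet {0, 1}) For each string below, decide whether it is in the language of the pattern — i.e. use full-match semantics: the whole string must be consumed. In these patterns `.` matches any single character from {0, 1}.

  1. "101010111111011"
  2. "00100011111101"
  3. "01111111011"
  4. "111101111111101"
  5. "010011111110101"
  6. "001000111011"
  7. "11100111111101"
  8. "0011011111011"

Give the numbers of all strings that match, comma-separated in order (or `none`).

1 → match
2 → match
3 → match
4 → match
5 → no match
6 → match
7 → match
8 → match

1, 2, 3, 4, 6, 7, 8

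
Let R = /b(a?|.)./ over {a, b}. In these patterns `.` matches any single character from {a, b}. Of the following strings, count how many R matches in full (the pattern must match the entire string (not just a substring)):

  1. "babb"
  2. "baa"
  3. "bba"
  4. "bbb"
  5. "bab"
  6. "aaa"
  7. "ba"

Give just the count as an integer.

1. "babb" → no match
2. "baa" → match
3. "bba" → match
4. "bbb" → match
5. "bab" → match
6. "aaa" → no match — must start with "b"
7. "ba" → match
Total matched: 5

5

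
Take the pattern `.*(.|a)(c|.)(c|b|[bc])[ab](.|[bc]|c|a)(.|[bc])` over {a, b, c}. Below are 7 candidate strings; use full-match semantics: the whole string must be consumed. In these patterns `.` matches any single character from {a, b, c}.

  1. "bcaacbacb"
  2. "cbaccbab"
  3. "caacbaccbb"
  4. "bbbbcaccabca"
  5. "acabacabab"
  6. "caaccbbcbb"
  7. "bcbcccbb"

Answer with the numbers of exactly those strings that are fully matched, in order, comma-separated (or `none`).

1, 2

1 → match
2 → match
3 → no match
4 → no match
5 → no match
6 → no match
7 → no match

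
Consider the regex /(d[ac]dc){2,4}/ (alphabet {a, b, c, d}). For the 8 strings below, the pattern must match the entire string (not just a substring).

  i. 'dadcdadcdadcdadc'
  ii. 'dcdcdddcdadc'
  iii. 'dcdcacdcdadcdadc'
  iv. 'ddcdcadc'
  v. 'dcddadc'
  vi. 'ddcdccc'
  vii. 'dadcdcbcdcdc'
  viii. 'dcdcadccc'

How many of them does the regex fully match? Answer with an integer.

1

i → match
ii → no match
iii → no match
iv → no match
v → no match
vi → no match — must end with 'dc'
vii → no match
viii → no match — must end with 'dc'
Total matched: 1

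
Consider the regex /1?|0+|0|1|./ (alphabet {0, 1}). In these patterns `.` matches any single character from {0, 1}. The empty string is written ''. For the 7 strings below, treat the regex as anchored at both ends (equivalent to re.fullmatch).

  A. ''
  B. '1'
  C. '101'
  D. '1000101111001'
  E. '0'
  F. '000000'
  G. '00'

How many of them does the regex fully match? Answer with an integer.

5

A. '' → match
B. '1' → match
C. '101' → no match
D → no match
E. '0' → match
F. '000000' → match
G. '00' → match
Total matched: 5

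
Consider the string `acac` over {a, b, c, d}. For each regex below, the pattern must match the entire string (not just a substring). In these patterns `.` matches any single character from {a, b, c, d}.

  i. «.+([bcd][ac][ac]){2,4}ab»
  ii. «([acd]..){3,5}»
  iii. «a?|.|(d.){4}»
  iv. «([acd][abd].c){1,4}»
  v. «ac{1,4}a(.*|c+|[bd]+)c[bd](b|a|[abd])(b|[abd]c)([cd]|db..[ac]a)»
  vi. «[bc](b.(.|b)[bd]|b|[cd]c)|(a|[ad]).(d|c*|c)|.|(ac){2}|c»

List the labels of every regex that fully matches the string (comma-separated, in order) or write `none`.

i → no match — must end with `ab`
ii → no match
iii → no match
iv → no match
v → no match
vi → match

vi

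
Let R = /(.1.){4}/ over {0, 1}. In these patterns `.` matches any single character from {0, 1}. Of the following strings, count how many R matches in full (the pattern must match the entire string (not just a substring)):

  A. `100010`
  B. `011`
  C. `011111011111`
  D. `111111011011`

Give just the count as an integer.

2

A → no match
B → no match
C → match
D → match
Total matched: 2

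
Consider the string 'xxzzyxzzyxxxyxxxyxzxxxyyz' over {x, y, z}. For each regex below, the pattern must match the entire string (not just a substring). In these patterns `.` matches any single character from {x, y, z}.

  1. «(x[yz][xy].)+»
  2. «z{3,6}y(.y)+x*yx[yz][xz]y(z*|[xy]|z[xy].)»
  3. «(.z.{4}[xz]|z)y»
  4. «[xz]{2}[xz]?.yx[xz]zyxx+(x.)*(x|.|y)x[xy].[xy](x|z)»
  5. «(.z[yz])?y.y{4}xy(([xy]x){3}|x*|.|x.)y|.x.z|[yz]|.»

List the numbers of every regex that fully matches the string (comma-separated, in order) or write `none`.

4

1 → no match
2 → no match — must start with 'z'
3 → no match — must end with 'y'
4 → match
5 → no match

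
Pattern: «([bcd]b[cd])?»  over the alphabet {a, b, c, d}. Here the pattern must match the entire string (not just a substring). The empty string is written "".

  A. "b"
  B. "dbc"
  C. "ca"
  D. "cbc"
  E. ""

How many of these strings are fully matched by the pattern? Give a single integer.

A. "b" → no match
B. "dbc" → match
C. "ca" → no match
D. "cbc" → match
E. "" → match
Total matched: 3

3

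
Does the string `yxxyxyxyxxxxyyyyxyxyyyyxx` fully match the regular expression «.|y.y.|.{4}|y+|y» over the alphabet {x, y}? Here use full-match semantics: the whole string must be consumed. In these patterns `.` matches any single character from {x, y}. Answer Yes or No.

No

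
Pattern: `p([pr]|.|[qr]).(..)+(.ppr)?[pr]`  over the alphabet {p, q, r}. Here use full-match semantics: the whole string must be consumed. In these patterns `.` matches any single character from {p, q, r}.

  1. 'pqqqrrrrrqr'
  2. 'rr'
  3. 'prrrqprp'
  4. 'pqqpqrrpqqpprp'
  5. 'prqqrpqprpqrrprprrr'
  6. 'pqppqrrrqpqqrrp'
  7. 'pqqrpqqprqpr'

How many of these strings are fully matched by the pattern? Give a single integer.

3

1 → no match
2 → no match — must start with 'p'
3 → match
4 → match
5 → no match
6 → no match
7 → match
Total matched: 3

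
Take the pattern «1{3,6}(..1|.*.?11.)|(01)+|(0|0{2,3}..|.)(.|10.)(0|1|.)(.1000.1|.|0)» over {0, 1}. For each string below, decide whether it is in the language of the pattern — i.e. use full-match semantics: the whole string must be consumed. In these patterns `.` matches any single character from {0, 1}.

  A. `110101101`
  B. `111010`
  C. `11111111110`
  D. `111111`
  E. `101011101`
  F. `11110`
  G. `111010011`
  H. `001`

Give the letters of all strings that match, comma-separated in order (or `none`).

A. `110101101` → no match
B. `111010` → no match
C. `11111111110` → match
D. `111111` → match
E. `101011101` → no match
F. `11110` → no match
G. `111010011` → no match
H. `001` → no match

C, D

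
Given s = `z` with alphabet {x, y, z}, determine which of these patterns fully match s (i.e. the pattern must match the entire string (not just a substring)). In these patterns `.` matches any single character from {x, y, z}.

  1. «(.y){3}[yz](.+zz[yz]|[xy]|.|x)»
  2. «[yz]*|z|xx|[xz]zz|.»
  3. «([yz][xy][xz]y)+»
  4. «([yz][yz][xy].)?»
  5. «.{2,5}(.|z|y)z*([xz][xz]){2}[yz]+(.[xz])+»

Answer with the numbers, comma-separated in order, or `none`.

1 → no match
2 → match
3 → no match — must end with `y`
4 → no match
5 → no match

2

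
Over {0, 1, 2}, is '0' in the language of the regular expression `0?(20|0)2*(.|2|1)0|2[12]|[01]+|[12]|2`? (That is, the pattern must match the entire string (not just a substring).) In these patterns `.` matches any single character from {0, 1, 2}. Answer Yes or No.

Yes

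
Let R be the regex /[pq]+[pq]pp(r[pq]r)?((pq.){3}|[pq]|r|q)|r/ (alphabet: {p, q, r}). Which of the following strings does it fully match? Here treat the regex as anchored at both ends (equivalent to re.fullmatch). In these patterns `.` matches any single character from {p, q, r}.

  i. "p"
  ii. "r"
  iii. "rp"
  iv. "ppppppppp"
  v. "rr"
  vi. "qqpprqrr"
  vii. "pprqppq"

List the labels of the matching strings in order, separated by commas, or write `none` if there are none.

ii, iv, vi

i → no match
ii → match
iii → no match
iv → match
v → no match
vi → match
vii → no match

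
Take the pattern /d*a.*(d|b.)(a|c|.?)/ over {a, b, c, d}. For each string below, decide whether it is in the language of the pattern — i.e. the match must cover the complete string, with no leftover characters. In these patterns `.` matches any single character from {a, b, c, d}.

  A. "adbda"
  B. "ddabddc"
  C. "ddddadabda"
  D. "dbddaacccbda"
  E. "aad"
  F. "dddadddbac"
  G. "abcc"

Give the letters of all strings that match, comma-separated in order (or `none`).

A. "adbda" → match
B. "ddabddc" → match
C. "ddddadabda" → match
D. "dbddaacccbda" → no match
E. "aad" → match
F. "dddadddbac" → match
G. "abcc" → match

A, B, C, E, F, G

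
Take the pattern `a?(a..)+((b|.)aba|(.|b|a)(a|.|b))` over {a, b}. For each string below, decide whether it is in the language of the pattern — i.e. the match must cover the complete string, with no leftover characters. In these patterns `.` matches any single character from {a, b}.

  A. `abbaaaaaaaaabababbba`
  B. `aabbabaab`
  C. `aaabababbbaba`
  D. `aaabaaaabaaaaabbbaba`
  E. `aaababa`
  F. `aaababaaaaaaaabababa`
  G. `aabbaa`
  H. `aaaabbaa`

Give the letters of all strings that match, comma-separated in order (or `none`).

A → no match
B → match
C → no match
D → match
E → match
F → match
G → match
H → match

B, D, E, F, G, H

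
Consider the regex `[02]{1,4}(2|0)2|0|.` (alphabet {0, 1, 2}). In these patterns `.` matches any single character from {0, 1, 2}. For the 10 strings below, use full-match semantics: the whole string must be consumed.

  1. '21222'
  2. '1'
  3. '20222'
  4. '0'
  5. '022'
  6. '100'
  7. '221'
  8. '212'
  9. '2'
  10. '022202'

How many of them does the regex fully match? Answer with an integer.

1 → no match
2 → match
3 → match
4 → match
5 → match
6 → no match
7 → no match
8 → no match
9 → match
10 → match
Total matched: 6

6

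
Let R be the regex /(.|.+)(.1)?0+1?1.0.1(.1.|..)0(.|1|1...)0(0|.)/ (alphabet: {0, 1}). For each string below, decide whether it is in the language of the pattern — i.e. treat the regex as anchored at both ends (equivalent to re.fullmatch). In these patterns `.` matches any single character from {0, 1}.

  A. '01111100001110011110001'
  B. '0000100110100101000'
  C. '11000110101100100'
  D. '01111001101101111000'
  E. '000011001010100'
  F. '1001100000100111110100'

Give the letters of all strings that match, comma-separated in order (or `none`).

A, B, E, F

A → match
B → match
C → no match
D → no match
E → match
F → match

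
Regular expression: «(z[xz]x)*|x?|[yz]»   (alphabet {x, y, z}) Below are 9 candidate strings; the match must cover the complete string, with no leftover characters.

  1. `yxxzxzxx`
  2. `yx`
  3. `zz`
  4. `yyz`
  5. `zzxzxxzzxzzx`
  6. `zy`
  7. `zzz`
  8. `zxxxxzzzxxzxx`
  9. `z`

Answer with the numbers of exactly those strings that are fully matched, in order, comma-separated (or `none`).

5, 9

1. `yxxzxzxx` → no match
2. `yx` → no match
3. `zz` → no match
4. `yyz` → no match
5. `zzxzxxzzxzzx` → match
6. `zy` → no match
7. `zzz` → no match
8 → no match
9. `z` → match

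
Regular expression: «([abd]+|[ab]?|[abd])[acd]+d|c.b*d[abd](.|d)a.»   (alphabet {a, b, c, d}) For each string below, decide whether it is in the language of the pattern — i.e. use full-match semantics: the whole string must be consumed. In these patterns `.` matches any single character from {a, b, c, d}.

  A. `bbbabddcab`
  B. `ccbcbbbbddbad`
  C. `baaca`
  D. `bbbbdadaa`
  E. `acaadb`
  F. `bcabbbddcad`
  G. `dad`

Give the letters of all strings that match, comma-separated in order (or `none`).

G

A → no match
B → no match
C → no match
D → no match
E → no match
F → no match
G → match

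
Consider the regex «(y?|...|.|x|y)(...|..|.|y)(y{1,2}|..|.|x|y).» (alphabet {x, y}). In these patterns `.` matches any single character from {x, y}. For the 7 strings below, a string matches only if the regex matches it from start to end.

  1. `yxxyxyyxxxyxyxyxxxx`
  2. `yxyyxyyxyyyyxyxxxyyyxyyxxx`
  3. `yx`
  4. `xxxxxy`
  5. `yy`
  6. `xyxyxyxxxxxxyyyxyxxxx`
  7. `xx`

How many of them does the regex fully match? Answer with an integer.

1 → no match
2 → no match
3. `yx` → no match
4. `xxxxxy` → match
5. `yy` → no match
6 → no match
7. `xx` → no match
Total matched: 1

1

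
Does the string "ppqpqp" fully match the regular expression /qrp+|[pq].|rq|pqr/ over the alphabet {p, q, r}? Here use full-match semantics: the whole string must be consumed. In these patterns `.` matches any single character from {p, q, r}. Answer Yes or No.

No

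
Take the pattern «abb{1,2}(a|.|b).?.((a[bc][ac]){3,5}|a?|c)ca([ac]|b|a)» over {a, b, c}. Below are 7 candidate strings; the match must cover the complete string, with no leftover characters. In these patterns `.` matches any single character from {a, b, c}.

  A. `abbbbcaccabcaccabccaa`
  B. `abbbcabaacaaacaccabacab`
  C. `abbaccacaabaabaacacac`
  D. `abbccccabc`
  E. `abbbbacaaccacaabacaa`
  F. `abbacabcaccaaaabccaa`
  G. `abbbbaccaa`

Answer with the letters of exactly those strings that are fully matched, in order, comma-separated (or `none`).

A → match
B → no match
C → match
D → no match
E → match
F → no match
G → match

A, C, E, G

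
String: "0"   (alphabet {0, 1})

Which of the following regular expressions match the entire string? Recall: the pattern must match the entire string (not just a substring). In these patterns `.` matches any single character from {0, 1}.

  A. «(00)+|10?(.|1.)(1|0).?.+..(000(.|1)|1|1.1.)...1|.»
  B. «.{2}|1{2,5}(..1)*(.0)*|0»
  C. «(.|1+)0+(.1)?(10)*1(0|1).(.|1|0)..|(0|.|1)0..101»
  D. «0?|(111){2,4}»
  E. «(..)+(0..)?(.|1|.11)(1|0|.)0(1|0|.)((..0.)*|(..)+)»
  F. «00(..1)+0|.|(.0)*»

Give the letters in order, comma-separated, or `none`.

A → match
B → match
C → no match
D → match
E → no match
F → match

A, B, D, F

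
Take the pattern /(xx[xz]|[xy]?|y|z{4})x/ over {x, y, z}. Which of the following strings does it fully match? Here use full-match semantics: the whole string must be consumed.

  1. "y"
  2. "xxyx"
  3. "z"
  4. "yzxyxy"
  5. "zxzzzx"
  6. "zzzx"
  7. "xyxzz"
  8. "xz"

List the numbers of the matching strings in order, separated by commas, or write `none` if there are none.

none

1 → no match — must end with "x"
2 → no match
3 → no match — must end with "x"
4 → no match — must end with "x"
5 → no match
6 → no match
7 → no match — must end with "x"
8 → no match — must end with "x"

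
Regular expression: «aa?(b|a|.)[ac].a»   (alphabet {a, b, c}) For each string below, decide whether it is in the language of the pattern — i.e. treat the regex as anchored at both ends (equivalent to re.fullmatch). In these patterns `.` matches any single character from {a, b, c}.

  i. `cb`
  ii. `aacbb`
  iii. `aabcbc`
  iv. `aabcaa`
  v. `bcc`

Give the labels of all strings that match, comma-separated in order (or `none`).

i → no match — must start with `a`
ii → no match — must end with `a`
iii → no match — must end with `a`
iv → match
v → no match — must start with `a`

iv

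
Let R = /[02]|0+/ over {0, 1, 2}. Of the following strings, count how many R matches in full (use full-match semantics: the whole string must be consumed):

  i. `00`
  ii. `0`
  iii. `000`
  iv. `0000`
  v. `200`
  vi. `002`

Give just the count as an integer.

i → match
ii → match
iii → match
iv → match
v → no match
vi → no match
Total matched: 4

4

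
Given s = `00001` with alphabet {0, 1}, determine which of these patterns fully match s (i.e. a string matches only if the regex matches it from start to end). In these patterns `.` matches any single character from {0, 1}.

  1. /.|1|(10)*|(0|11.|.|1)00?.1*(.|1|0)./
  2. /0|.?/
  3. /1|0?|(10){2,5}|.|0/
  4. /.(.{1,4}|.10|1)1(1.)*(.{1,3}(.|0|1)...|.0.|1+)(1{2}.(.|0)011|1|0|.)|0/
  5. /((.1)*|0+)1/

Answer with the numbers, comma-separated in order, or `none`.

1, 5

1 → match
2 → no match
3 → no match
4 → no match
5 → match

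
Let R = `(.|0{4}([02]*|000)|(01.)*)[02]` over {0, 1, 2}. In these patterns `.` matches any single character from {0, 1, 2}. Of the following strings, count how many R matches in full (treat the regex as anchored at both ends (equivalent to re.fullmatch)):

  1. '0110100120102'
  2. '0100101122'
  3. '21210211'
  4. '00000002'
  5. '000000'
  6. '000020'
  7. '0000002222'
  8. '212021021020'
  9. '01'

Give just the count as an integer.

5

1 → match
2 → no match
3 → no match
4 → match
5 → match
6 → match
7 → match
8 → no match
9 → no match
Total matched: 5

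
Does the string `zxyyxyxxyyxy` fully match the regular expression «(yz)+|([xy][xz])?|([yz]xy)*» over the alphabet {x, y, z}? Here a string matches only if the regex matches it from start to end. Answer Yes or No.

No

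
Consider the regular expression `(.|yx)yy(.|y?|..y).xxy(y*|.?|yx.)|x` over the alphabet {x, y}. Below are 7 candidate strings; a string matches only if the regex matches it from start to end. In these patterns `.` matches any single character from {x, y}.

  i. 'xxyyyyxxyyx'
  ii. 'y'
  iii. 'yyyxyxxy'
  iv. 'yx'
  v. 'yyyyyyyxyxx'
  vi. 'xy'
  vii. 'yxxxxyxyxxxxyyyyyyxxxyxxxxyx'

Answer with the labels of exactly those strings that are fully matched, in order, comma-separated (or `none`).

iii

i → no match
ii → no match
iii → match
iv → no match
v → no match
vi → no match
vii → no match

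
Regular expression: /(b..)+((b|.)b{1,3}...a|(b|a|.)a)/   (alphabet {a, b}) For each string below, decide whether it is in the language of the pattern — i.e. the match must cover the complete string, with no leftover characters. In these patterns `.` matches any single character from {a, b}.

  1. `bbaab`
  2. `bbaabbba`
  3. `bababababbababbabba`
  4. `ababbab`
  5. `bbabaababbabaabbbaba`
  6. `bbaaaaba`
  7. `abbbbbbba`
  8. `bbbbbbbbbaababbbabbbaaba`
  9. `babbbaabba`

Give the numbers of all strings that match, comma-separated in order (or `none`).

1 → no match — must end with `a`
2 → no match
3 → no match
4 → no match — must start with `b`
5 → no match
6 → no match
7 → no match — must start with `b`
8 → no match
9 → no match

none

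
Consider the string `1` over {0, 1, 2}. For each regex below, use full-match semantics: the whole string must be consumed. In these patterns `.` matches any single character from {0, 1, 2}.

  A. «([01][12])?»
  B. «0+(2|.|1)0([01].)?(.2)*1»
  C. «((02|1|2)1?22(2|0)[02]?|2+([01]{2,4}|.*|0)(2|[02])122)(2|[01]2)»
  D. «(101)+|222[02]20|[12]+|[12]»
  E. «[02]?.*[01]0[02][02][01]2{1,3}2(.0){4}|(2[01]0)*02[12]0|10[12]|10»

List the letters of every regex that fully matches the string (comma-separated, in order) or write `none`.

A → no match
B → no match — must start with `0`
C → no match — must end with `2`
D → match
E → no match

D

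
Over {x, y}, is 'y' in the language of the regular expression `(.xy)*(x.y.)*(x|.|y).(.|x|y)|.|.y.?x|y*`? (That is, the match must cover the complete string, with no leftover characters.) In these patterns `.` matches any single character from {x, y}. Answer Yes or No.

Yes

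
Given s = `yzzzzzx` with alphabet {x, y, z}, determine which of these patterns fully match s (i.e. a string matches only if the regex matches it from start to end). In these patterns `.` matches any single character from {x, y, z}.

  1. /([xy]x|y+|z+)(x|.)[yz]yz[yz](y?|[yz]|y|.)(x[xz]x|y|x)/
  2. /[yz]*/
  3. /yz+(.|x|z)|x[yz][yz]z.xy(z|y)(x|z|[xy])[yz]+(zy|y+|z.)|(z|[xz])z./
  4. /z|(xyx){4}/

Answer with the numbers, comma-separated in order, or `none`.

3

1 → no match
2 → no match
3 → match
4 → no match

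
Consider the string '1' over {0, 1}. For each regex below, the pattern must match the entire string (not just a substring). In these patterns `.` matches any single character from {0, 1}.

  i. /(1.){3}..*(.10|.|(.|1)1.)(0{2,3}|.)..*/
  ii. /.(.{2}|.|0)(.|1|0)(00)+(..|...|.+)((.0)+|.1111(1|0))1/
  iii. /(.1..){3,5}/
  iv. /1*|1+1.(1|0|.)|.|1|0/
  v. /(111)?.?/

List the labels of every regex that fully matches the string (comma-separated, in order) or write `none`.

i → no match
ii → no match
iii → no match
iv → match
v → match

iv, v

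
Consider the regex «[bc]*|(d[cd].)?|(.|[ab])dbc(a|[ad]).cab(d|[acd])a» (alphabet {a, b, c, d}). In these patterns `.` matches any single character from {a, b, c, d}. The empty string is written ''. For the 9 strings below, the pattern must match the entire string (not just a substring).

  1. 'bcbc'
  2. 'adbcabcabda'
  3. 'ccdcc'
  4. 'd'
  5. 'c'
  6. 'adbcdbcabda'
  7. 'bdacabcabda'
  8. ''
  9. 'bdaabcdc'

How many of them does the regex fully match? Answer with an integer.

1. 'bcbc' → match
2. 'adbcabcabda' → match
3. 'ccdcc' → no match
4. 'd' → no match
5. 'c' → match
6. 'adbcdbcabda' → match
7. 'bdacabcabda' → no match
8. '' → match
9. 'bdaabcdc' → no match
Total matched: 5

5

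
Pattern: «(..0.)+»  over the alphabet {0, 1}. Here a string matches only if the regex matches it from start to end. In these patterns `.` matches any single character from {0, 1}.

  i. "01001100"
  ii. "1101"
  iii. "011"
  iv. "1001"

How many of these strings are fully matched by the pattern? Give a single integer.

3

i → match
ii → match
iii → no match
iv → match
Total matched: 3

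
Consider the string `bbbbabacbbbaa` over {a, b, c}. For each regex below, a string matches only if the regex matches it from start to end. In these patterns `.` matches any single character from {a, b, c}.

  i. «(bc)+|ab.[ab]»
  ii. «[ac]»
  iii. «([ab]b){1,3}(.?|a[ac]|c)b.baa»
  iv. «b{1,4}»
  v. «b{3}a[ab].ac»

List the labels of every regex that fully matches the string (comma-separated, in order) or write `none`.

iii

i → no match
ii → no match
iii → match
iv → no match — must end with `b`
v → no match — must end with `ac`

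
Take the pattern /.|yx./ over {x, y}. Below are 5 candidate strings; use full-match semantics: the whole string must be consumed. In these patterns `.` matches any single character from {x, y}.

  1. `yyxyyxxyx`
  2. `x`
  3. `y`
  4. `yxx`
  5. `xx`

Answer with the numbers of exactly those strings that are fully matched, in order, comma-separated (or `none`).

2, 3, 4

1 → no match
2 → match
3 → match
4 → match
5 → no match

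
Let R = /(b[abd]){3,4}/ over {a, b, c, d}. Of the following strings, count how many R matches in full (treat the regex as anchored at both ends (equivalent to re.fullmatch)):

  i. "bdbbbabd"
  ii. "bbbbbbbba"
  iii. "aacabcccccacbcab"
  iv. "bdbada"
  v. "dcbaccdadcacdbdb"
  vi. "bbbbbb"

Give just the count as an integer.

i → match
ii → no match
iii → no match — must start with "b"
iv → no match
v → no match — must start with "b"
vi → match
Total matched: 2

2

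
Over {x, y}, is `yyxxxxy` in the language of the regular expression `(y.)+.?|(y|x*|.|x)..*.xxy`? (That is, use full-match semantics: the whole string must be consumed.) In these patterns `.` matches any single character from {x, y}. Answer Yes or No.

Yes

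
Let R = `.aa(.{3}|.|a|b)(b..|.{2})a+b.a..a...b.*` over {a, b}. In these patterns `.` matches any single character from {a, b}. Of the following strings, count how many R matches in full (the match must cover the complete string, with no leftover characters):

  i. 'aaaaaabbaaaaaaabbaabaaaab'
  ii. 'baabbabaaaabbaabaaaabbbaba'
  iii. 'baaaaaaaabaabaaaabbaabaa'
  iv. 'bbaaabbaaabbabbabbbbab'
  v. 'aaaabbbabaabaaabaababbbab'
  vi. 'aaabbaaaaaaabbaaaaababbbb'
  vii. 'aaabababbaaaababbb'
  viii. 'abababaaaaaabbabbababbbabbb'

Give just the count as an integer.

6

i → match
ii → match
iii → match
iv → no match
v → match
vi → match
vii → match
viii → no match
Total matched: 6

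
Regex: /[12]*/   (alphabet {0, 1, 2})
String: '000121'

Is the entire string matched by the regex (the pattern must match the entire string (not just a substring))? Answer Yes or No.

No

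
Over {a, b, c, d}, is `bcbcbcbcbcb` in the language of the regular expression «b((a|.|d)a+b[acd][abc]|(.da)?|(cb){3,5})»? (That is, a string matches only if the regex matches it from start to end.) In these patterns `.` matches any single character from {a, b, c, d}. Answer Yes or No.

Yes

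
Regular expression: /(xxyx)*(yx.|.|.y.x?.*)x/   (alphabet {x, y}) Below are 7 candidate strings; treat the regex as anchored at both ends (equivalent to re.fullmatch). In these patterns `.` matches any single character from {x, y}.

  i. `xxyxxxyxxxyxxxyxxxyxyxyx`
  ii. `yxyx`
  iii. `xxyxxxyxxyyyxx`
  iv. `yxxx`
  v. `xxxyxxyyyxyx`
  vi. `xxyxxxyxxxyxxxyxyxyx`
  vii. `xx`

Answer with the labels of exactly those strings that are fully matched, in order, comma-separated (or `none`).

i → match
ii. `yxyx` → match
iii → match
iv. `yxxx` → match
v. `xxxyxxyyyxyx` → no match
vi → match
vii. `xx` → match

i, ii, iii, iv, vi, vii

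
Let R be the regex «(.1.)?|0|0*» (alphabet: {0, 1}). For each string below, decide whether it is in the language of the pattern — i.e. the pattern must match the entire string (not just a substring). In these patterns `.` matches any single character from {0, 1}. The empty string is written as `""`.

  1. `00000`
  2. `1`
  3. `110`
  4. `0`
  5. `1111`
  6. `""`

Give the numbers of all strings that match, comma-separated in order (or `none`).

1, 3, 4, 6

1 → match
2 → no match
3 → match
4 → match
5 → no match
6 → match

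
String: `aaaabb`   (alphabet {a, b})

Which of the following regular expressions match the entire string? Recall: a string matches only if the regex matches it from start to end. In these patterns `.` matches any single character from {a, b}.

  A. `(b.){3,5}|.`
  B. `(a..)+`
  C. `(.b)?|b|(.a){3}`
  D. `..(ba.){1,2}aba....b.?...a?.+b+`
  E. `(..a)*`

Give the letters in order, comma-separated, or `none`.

B

A → no match
B → match
C → no match
D → no match
E → no match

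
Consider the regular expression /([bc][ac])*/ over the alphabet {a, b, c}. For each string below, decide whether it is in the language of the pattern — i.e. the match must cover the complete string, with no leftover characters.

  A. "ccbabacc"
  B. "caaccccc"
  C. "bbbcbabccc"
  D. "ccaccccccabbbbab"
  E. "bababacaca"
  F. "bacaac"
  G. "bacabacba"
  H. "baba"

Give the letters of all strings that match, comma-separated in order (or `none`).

A, E, H

A → match
B → no match
C → no match
D → no match
E → match
F → no match
G → no match
H → match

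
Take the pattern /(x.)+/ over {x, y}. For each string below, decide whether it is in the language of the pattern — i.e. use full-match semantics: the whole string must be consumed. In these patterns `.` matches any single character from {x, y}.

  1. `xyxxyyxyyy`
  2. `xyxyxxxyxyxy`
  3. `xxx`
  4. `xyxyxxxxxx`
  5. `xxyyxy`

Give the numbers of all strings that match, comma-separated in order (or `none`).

2, 4

1. `xyxxyyxyyy` → no match
2. `xyxyxxxyxyxy` → match
3. `xxx` → no match
4. `xyxyxxxxxx` → match
5. `xxyyxy` → no match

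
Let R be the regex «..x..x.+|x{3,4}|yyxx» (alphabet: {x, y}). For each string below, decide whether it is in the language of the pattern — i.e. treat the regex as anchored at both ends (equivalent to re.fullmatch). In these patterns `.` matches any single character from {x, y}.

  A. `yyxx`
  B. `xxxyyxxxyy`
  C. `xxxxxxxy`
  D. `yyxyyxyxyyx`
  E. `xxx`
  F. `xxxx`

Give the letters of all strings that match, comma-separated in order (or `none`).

A, B, C, D, E, F

A → match
B → match
C → match
D → match
E → match
F → match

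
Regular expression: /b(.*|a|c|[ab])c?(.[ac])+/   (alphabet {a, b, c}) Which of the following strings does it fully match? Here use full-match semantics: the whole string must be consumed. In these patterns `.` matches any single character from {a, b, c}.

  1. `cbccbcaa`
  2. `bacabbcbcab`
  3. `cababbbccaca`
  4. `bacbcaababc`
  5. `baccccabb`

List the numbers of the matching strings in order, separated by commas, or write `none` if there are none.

4

1 → no match — must start with `b`
2 → no match
3 → no match — must start with `b`
4 → match
5 → no match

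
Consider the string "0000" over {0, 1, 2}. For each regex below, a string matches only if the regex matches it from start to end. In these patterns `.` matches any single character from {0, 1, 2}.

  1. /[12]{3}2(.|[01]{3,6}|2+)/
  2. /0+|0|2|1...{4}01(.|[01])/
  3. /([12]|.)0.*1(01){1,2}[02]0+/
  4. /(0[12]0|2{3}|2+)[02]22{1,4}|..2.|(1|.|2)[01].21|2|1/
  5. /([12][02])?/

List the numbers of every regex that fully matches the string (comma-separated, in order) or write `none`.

1 → no match
2 → match
3 → no match
4 → no match
5 → no match

2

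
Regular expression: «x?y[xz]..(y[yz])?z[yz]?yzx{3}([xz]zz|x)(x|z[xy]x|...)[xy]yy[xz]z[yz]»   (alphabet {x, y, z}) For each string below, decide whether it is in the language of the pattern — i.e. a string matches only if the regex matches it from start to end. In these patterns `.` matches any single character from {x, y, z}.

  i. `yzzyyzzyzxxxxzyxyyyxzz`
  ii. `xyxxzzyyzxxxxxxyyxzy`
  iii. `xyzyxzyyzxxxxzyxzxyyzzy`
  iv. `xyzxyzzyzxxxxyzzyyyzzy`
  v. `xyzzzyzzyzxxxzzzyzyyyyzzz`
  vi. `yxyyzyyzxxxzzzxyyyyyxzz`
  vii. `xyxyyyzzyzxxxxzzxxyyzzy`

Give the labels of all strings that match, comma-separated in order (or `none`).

i → match
ii → match
iii → no match
iv → match
v → match
vi → match
vii → match

i, ii, iv, v, vi, vii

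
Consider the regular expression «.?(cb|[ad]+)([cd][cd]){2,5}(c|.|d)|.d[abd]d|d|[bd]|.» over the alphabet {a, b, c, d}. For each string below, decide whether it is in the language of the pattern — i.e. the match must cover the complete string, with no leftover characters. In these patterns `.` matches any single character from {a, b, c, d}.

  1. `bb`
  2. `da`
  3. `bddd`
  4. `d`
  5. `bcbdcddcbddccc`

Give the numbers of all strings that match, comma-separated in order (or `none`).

3, 4

1 → no match
2 → no match
3 → match
4 → match
5 → no match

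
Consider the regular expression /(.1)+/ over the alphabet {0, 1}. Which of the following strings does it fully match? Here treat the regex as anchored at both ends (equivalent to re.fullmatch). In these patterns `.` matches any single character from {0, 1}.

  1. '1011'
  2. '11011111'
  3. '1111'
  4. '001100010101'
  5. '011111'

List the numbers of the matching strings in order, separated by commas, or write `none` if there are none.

1 → no match
2 → match
3 → match
4 → no match
5 → match

2, 3, 5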